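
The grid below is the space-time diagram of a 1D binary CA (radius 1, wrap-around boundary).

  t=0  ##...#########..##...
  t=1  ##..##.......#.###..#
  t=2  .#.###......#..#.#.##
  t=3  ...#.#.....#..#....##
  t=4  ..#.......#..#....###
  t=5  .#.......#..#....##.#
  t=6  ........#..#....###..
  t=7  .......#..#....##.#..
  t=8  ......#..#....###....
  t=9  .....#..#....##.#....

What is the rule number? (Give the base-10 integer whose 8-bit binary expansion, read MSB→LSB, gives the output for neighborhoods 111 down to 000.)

74

  ###|.  b7=0 t=0,i=6
  ##.|#  b6=1 t=0,i=1
  #.#|.  b5=0 t=1,i=14
  #..|.  b4=0 t=0,i=2
  .##|#  b3=1 t=0,i=0
  .#.|.  b2=0 t=1,i=13
  ..#|#  b1=1 t=0,i=4
  ...|.  b0=0 t=0,i=3
  bits 01001010 = 74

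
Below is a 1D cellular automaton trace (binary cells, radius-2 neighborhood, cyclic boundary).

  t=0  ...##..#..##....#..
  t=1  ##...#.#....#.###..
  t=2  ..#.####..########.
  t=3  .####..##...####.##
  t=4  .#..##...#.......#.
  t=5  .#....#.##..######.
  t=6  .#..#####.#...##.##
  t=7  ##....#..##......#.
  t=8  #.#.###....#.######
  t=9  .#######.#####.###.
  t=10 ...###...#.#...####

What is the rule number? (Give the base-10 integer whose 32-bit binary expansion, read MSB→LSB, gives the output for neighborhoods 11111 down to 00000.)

  ##### -> #   bit 31 = 1  t=2,i=12
  ####. -> .   bit 30 = 0  t=2,i=6
  ###.# -> .   bit 29 = 0  t=3,i=15
  ###.. -> #   bit 28 = 1  t=1,i=16
  ##.## -> .   bit 27 = 0  t=3,i=0
  ##.#. -> #   bit 26 = 1  t=6,i=0
  ##..# -> #   bit 25 = 1  t=0,i=5
  ##... -> #   bit 24 = 1  t=0,i=12
  #.### -> #   bit 23 = 1  t=1,i=14
  #.##. -> #   bit 22 = 1  t=3,i=17
  #.#.# -> #   bit 21 = 1  t=8,i=2
  #.#.. -> #   bit 20 = 1  t=1,i=7
  #..## -> .   bit 19 = 0  t=0,i=9
  #..#. -> .   bit 18 = 0  t=0,i=6
  #...# -> .   bit 17 = 0  t=1,i=3
  #.... -> .   bit 16 = 0  t=0,i=13
  .#### -> .   bit 15 = 0  t=2,i=5
  .###. -> #   bit 14 = 1  t=1,i=15
  .##.# -> .   bit 13 = 0  t=3,i=18
  .##.. -> .   bit 12 = 0  t=0,i=4
  .#.## -> #   bit 11 = 1  t=1,i=13
  .#.#. -> #   bit 10 = 1  t=1,i=6
  .#..# -> .   bit 9 = 0  t=0,i=8
  .#... -> .   bit 8 = 0  t=0,i=17
  ..### -> .   bit 7 = 0  t=2,i=10
  ..##. -> .   bit 6 = 0  t=0,i=3
  ..#.# -> #   bit 5 = 1  t=1,i=5
  ..#.. -> #   bit 4 = 1  t=0,i=7
  ...## -> .   bit 3 = 0  t=0,i=2
  ...#. -> #   bit 2 = 1  t=0,i=15
  ....# -> #   bit 1 = 1  t=0,i=1
  ..... -> #   bit 0 = 1  t=0,i=0
  bits 10010111111100000100110000110111 = 2549107767

2549107767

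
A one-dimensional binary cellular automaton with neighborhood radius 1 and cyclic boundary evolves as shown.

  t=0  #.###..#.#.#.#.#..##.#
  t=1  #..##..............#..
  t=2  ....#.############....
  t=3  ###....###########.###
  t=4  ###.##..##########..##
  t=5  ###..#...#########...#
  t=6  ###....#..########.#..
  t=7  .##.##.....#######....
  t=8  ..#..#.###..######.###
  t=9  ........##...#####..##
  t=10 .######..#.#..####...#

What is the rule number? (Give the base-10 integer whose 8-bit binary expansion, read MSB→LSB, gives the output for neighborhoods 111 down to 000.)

193

  nb ###: next=#  (t=0,i=3, bit7=1)
  nb ##.: next=#  (t=0,i=0, bit6=1)
  nb #.#: next=.  (t=0,i=1, bit5=0)
  nb #..: next=.  (t=0,i=5, bit4=0)
  nb .##: next=.  (t=0,i=2, bit3=0)
  nb .#.: next=.  (t=0,i=7, bit2=0)
  nb ..#: next=.  (t=0,i=6, bit1=0)
  nb ...: next=#  (t=1,i=6, bit0=1)
  bits 11000001 = 193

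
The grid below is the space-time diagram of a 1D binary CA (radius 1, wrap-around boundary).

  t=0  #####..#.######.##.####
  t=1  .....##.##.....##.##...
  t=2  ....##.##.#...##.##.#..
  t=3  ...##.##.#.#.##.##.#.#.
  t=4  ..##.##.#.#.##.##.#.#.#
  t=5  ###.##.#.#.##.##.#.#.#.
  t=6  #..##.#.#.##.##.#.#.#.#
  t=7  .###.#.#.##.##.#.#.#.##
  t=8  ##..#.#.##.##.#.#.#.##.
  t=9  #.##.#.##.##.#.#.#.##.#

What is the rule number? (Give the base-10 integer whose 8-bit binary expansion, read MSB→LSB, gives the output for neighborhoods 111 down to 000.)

58

  [7] ### => .  t=0,i=0
  [6] ##. => .  t=0,i=4
  [5] #.# => #  t=0,i=8
  [4] #.. => #  t=0,i=5
  [3] .## => #  t=0,i=9
  [2] .#. => .  t=0,i=7
  [1] ..# => #  t=0,i=6
  [0] ... => .  t=1,i=0
  bits 00111010 = 58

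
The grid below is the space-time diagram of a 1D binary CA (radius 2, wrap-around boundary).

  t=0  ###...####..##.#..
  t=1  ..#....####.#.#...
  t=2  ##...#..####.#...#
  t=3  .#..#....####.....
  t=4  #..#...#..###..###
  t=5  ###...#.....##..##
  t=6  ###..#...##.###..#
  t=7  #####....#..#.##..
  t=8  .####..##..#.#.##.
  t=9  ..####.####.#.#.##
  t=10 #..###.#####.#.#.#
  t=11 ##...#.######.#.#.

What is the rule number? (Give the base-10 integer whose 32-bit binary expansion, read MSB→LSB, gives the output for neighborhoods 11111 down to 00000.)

  #####|#  b31=1 t=5,i=0
  ####.|#  b30=1 t=0,i=8
  ###.#|#  b29=1 t=1,i=10
  ###..|#  b28=1 t=0,i=2
  ##.##|.  b27=0 t=6,i=11
  ##.#.|#  b26=1 t=0,i=14
  ##..#|#  b25=1 t=0,i=10
  ##...|.  b24=0 t=0,i=3
  #.###|#  b23=1 t=6,i=12
  #.##.|.  b22=0 t=7,i=14
  #.#.#|.  b21=0 t=1,i=12
  #.#..|.  b20=0 t=0,i=15
  #..##|.  b19=0 t=0,i=11
  #..#.|#  b18=1 t=3,i=3
  #...#|.  b17=0 t=0,i=4
  #....|.  b16=0 t=1,i=4
  .####|#  b15=1 t=0,i=7
  .###.|.  b14=0 t=0,i=1
  .##.#|.  b13=0 t=0,i=13
  .##..|#  b12=1 t=5,i=13
  .#.##|#  b11=1 t=7,i=13
  .#.#.|#  b10=1 t=1,i=13
  .#..#|.  b9=0 t=0,i=16
  .#...|.  b8=0 t=1,i=3
  ..###|.  b7=0 t=0,i=0
  ..##.|#  b6=1 t=0,i=12
  ..#.#|.  b5=0 t=7,i=12
  ..#..|.  b4=0 t=1,i=2
  ...##|.  b3=0 t=0,i=5
  ...#.|#  b2=1 t=1,i=1
  ....#|#  b1=1 t=1,i=0
  .....|#  b0=1 t=1,i=17
  bits 11110110100001001001110001000111 = 4135885895

4135885895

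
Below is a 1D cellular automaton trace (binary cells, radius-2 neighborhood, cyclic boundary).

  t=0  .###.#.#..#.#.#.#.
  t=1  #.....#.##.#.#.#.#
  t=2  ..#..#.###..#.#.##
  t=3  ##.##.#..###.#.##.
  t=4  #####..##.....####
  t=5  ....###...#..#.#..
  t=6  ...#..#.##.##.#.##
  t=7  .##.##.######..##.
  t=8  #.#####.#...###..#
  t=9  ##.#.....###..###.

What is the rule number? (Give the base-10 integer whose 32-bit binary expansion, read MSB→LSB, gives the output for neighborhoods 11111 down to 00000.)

  [31] ##### => .  t=4,i=0
  [30] ####. => .  t=4,i=3
  [29] ###.# => .  t=0,i=3
  [28] ###.. => #  t=2,i=9
  [27] ##.## => #  t=3,i=2
  [26] ##.#. => .  t=0,i=4
  [25] ##..# => #  t=2,i=0
  [24] ##... => .  t=1,i=1
  [23] #.### => .  t=2,i=7
  [22] #.##. => #  t=1,i=8
  [21] #.#.# => .  t=0,i=5
  [20] #.#.. => .  t=0,i=7
  [19] #..## => #  t=0,i=0
  [18] #..#. => #  t=0,i=9
  [17] #...# => #  t=5,i=8
  [16] #.... => #  t=1,i=2
  [15] .#### => #  t=4,i=15
  [14] .###. => .  t=0,i=2
  [13] .##.# => #  t=1,i=9
  [12] .##.. => .  t=1,i=0
  [11] .#.## => #  t=1,i=7
  [10] .#.#. => #  t=0,i=6
  [9] .#..# => #  t=0,i=8
  [8] .#... => #  t=5,i=16
  [7] ..### => .  t=0,i=1
  [6] ..##. => .  t=4,i=7
  [5] ..#.# => .  t=0,i=10
  [4] ..#.. => .  t=2,i=2
  [3] ...## => #  t=4,i=13
  [2] ...#. => #  t=1,i=5
  [1] ....# => .  t=1,i=4
  [0] ..... => .  t=1,i=3
  bits 00011010010011111010111100001100 = 441429772

441429772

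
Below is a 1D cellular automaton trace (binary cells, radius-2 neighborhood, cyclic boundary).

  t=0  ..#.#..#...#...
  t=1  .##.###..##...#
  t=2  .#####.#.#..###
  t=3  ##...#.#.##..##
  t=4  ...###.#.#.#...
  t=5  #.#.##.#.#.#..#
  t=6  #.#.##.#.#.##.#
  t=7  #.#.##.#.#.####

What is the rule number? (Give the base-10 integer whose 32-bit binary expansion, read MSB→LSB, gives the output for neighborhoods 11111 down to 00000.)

720790125

  #####|.  b31=0 t=2,i=3
  ####.|.  b30=0 t=2,i=4
  ###.#|#  b29=1 t=2,i=5
  ###..|.  b28=0 t=1,i=6
  ##.##|#  b27=1 t=1,i=3
  ##.#.|.  b26=0 t=2,i=6
  ##..#|#  b25=1 t=1,i=7
  ##...|.  b24=0 t=1,i=11
  #.###|#  b23=1 t=1,i=4
  #.##.|#  b22=1 t=1,i=1
  #.#.#|#  b21=1 t=2,i=7
  #.#..|#  b20=1 t=0,i=4
  #..##|.  b19=0 t=1,i=8
  #..#.|#  b18=1 t=0,i=6
  #...#|#  b17=1 t=0,i=9
  #....|.  b16=0 t=0,i=13
  .####|.  b15=0 t=2,i=2
  .###.|#  b14=1 t=1,i=5
  .##.#|#  b13=1 t=1,i=2
  .##..|.  b12=0 t=1,i=10
  .#.##|.  b11=0 t=1,i=0
  .#.#.|.  b10=0 t=0,i=3
  .#..#|#  b9=1 t=0,i=5
  .#...|.  b8=0 t=0,i=8
  ..###|.  b7=0 t=2,i=12
  ..##.|#  b6=1 t=1,i=9
  ..#.#|#  b5=1 t=0,i=2
  ..#..|.  b4=0 t=0,i=7
  ...##|#  b3=1 t=4,i=2
  ...#.|#  b2=1 t=0,i=1
  ....#|.  b1=0 t=0,i=0
  .....|#  b0=1 t=0,i=14
  bits 00101010111101100110001001101101 = 720790125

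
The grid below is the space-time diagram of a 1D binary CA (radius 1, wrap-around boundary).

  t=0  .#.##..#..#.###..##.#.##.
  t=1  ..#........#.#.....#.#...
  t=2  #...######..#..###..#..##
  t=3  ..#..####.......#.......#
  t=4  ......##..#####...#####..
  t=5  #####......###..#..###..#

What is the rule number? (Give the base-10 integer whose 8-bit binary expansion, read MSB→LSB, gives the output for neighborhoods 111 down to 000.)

  ###|#  b7=1 t=0,i=13
  ##.|.  b6=0 t=0,i=4
  #.#|#  b5=1 t=0,i=2
  #..|.  b4=0 t=0,i=5
  .##|.  b3=0 t=0,i=3
  .#.|.  b2=0 t=0,i=1
  ..#|.  b1=0 t=0,i=0
  ...|#  b0=1 t=1,i=0
  bits 10100001 = 161

161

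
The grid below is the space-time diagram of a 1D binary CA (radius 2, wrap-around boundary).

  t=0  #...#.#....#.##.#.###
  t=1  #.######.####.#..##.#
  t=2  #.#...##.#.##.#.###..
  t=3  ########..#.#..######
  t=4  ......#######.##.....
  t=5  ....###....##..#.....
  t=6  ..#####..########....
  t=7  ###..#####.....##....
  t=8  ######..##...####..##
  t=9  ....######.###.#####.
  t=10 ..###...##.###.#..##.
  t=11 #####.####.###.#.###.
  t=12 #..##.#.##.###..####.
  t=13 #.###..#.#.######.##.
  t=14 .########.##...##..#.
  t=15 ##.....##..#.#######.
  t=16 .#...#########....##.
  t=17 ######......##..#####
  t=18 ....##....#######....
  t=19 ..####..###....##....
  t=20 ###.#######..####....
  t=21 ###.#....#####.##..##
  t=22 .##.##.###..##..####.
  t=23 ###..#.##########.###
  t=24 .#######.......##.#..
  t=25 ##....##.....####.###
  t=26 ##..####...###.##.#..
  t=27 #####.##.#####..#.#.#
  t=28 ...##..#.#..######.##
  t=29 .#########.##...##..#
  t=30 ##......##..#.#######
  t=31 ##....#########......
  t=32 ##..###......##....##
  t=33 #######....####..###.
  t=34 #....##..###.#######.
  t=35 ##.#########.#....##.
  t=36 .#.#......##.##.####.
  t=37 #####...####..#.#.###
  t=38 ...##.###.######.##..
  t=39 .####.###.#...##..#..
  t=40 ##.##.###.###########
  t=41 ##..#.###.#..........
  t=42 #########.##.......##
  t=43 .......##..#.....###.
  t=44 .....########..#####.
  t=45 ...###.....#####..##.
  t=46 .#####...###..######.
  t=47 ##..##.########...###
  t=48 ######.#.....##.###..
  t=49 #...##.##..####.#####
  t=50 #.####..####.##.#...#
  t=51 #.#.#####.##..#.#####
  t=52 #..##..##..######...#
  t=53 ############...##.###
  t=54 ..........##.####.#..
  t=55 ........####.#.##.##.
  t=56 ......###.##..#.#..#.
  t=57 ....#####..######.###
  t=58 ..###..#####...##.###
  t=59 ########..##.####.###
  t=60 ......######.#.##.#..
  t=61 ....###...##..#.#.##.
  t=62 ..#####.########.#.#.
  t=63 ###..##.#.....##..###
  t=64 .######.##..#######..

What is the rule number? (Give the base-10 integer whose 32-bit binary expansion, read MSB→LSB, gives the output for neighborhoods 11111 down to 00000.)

  [31] ##### => .  t=1,i=4
  [30] ####. => #  t=0,i=20
  [29] ###.# => #  t=1,i=7
  [28] ###.. => #  t=0,i=0
  [27] ##.## => .  t=1,i=1
  [26] ##.#. => .  t=0,i=15
  [25] ##..# => #  t=2,i=19
  [24] ##... => .  t=0,i=1
  [23] #.### => #  t=0,i=18
  [22] #.##. => .  t=0,i=13
  [21] #.#.# => .  t=0,i=16
  [20] #.#.. => #  t=0,i=6
  [19] #..## => #  t=1,i=16
  [18] #..#. => #  t=2,i=20
  [17] #...# => #  t=0,i=2
  [16] #.... => .  t=0,i=8
  [15] .#### => .  t=0,i=19
  [14] .###. => #  t=2,i=17
  [13] .##.# => #  t=0,i=14
  [12] .##.. => #  t=4,i=15
  [11] .#.## => #  t=0,i=12
  [10] .#.#. => #  t=0,i=5
  [9] .#..# => .  t=1,i=15
  [8] .#... => #  t=0,i=7
  [7] ..### => #  t=3,i=15
  [6] ..##. => #  t=1,i=17
  [5] ..#.# => #  t=0,i=4
  [4] ..#.. => #  t=5,i=15
  [3] ...## => #  t=2,i=5
  [2] ...#. => #  t=0,i=3
  [1] ....# => #  t=0,i=9
  [0] ..... => .  t=4,i=0
  bits 01110010100111100111110111111110 = 1922989566

1922989566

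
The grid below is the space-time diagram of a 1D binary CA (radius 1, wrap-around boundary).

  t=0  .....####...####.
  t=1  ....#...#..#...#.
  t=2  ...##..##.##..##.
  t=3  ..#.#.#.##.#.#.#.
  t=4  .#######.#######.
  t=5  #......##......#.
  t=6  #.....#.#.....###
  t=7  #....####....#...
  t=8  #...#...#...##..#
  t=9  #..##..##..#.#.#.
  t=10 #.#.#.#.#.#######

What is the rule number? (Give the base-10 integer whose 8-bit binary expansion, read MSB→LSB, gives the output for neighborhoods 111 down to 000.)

  ### -> .   bit 7 = 0  t=0,i=6
  ##. -> #   bit 6 = 1  t=0,i=8
  #.# -> #   bit 5 = 1  t=2,i=9
  #.. -> .   bit 4 = 0  t=0,i=9
  .## -> .   bit 3 = 0  t=0,i=5
  .#. -> #   bit 2 = 1  t=1,i=4
  ..# -> #   bit 1 = 1  t=0,i=4
  ... -> .   bit 0 = 0  t=0,i=0
  bits 01100110 = 102

102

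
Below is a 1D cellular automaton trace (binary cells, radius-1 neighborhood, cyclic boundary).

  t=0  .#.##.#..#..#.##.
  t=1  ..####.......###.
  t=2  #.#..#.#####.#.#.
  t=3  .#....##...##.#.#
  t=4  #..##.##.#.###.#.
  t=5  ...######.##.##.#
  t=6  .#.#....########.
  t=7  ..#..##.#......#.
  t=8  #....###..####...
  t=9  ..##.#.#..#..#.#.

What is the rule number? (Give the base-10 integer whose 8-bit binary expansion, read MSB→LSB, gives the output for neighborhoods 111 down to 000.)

105

  ### -> .   bit 7 = 0  t=1,i=3
  ##. -> #   bit 6 = 1  t=0,i=4
  #.# -> #   bit 5 = 1  t=0,i=2
  #.. -> .   bit 4 = 0  t=0,i=7
  .## -> #   bit 3 = 1  t=0,i=3
  .#. -> .   bit 2 = 0  t=0,i=1
  ..# -> .   bit 1 = 0  t=0,i=0
  ... -> #   bit 0 = 1  t=1,i=0
  bits 01101001 = 105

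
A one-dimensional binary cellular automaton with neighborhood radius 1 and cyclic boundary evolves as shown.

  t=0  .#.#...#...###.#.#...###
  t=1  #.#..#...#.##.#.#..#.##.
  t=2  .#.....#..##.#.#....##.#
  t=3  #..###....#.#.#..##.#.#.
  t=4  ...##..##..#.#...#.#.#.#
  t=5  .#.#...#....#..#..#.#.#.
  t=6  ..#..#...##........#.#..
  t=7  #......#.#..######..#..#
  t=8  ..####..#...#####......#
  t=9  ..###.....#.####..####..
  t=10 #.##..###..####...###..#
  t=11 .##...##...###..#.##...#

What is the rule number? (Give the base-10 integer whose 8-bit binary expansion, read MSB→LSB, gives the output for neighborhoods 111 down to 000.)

169

  ###|#  b7=1 t=0,i=12
  ##.|.  b6=0 t=0,i=13
  #.#|#  b5=1 t=0,i=0
  #..|.  b4=0 t=0,i=4
  .##|#  b3=1 t=0,i=11
  .#.|.  b2=0 t=0,i=1
  ..#|.  b1=0 t=0,i=6
  ...|#  b0=1 t=0,i=5
  bits 10101001 = 169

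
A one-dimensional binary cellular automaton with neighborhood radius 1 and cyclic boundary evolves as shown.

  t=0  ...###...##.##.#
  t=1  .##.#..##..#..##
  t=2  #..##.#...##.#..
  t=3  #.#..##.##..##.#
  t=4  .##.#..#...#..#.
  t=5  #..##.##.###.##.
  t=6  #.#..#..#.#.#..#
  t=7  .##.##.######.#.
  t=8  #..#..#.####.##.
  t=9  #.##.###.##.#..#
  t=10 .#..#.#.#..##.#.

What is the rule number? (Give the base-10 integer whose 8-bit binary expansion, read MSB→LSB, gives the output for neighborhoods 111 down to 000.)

  ### -> #   bit 7 = 1  t=0,i=4
  ##. -> .   bit 6 = 0  t=0,i=5
  #.# -> #   bit 5 = 1  t=0,i=11
  #.. -> .   bit 4 = 0  t=0,i=0
  .## -> .   bit 3 = 0  t=0,i=3
  .#. -> #   bit 2 = 1  t=0,i=15
  ..# -> #   bit 1 = 1  t=0,i=2
  ... -> #   bit 0 = 1  t=0,i=1
  bits 10100111 = 167

167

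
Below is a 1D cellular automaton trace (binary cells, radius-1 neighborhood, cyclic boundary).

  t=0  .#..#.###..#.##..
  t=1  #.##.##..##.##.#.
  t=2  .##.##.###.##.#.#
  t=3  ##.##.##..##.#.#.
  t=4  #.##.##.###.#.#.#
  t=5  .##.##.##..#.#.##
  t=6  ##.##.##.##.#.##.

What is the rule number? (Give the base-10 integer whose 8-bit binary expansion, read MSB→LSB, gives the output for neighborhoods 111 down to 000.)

  ###|.  b7=0 t=0,i=7
  ##.|.  b6=0 t=0,i=8
  #.#|#  b5=1 t=0,i=5
  #..|#  b4=1 t=0,i=2
  .##|#  b3=1 t=0,i=6
  .#.|.  b2=0 t=0,i=1
  ..#|#  b1=1 t=0,i=0
  ...|.  b0=0 t=0,i=16
  bits 00111010 = 58

58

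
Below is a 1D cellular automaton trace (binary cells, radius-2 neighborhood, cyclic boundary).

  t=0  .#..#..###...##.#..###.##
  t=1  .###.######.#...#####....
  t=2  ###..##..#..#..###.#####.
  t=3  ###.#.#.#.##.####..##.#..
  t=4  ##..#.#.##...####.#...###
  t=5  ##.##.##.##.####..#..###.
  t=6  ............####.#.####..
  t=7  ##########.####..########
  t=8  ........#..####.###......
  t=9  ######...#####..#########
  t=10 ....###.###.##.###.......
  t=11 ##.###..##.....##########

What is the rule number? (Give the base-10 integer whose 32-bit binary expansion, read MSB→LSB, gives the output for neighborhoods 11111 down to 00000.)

  [31] ##### => .  t=1,i=7
  [30] ####. => #  t=1,i=9
  [29] ###.# => .  t=0,i=21
  [28] ###.. => #  t=0,i=9
  [27] ##.## => .  t=0,i=22
  [26] ##.#. => .  t=0,i=0
  [25] ##..# => .  t=2,i=3
  [24] ##... => #  t=0,i=10
  [23] #.### => #  t=1,i=5
  [22] #.##. => .  t=0,i=23
  [21] #.#.# => #  t=3,i=4
  [20] #.#.. => #  t=0,i=1
  [19] #..## => #  t=0,i=6
  [18] #..#. => #  t=0,i=3
  [17] #...# => .  t=0,i=11
  [16] #.... => #  t=1,i=22
  [15] .#### => #  t=1,i=6
  [14] .###. => #  t=0,i=8
  [13] .##.# => .  t=0,i=14
  [12] .##.. => #  t=2,i=6
  [11] .#.## => #  t=3,i=9
  [10] .#.#. => .  t=3,i=5
  [9] .#..# => #  t=0,i=2
  [8] .#... => .  t=1,i=13
  [7] ..### => #  t=0,i=7
  [6] ..##. => .  t=0,i=13
  [5] ..#.# => #  t=4,i=4
  [4] ..#.. => .  t=0,i=4
  [3] ...## => #  t=0,i=12
  [2] ...#. => .  t=8,i=7
  [1] ....# => .  t=1,i=24
  [0] ..... => #  t=1,i=23
  bits 01010001101111011101101010101001 = 1371396777

1371396777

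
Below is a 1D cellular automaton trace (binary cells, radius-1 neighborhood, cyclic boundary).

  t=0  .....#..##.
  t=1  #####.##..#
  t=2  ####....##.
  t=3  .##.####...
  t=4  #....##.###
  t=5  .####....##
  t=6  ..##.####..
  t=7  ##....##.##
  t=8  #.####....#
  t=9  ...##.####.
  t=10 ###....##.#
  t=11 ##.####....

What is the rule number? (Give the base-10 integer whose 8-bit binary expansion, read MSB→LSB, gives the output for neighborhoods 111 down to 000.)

147

  ###|#  b7=1 t=1,i=0
  ##.|.  b6=0 t=0,i=9
  #.#|.  b5=0 t=1,i=5
  #..|#  b4=1 t=0,i=6
  .##|.  b3=0 t=0,i=8
  .#.|.  b2=0 t=0,i=5
  ..#|#  b1=1 t=0,i=4
  ...|#  b0=1 t=0,i=0
  bits 10010011 = 147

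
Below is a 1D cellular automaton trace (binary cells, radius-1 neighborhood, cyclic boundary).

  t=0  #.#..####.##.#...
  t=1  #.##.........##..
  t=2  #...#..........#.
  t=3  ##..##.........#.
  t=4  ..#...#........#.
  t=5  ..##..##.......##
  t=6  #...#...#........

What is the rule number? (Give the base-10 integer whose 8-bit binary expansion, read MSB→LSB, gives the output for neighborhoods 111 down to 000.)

20

  ### -> .   bit 7 = 0  t=0,i=6
  ##. -> .   bit 6 = 0  t=0,i=8
  #.# -> .   bit 5 = 0  t=0,i=1
  #.. -> #   bit 4 = 1  t=0,i=3
  .## -> .   bit 3 = 0  t=0,i=5
  .#. -> #   bit 2 = 1  t=0,i=0
  ..# -> .   bit 1 = 0  t=0,i=4
  ... -> .   bit 0 = 0  t=0,i=15
  bits 00010100 = 20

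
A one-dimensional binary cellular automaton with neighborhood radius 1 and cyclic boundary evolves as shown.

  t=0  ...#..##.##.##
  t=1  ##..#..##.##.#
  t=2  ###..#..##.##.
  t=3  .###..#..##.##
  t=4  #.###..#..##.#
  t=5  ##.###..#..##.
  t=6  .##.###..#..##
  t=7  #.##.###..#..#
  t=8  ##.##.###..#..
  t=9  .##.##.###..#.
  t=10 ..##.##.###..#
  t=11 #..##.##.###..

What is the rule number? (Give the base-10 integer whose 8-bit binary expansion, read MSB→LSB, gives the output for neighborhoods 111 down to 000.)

241

  ### -> #   bit 7 = 1  t=1,i=0
  ##. -> #   bit 6 = 1  t=0,i=7
  #.# -> #   bit 5 = 1  t=0,i=8
  #.. -> #   bit 4 = 1  t=0,i=0
  .## -> .   bit 3 = 0  t=0,i=6
  .#. -> .   bit 2 = 0  t=0,i=3
  ..# -> .   bit 1 = 0  t=0,i=2
  ... -> #   bit 0 = 1  t=0,i=1
  bits 11110001 = 241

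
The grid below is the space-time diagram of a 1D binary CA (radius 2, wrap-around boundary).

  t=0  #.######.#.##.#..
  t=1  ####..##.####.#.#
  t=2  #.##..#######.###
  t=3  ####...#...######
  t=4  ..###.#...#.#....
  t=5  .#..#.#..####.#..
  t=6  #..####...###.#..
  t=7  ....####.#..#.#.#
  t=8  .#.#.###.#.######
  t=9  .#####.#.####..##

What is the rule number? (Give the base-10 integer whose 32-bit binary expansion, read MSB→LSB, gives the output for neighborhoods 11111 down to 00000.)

2046147692

  [31] ##### => .  t=0,i=4
  [30] ####. => #  t=0,i=6
  [29] ###.# => #  t=0,i=7
  [28] ###.. => #  t=1,i=3
  [27] ##.## => #  t=1,i=8
  [26] ##.#. => .  t=0,i=8
  [25] ##..# => .  t=1,i=4
  [24] ##... => #  t=3,i=4
  [23] #.### => #  t=0,i=2
  [22] #.##. => #  t=0,i=11
  [21] #.#.# => #  t=0,i=9
  [20] #.#.. => #  t=0,i=14
  [19] #..## => .  t=1,i=5
  [18] #..#. => #  t=0,i=16
  [17] #...# => .  t=3,i=5
  [16] #.... => #  t=4,i=14
  [15] .#### => #  t=0,i=3
  [14] .###. => .  t=4,i=3
  [13] .##.# => #  t=0,i=12
  [12] .##.. => #  t=2,i=3
  [11] .#.## => #  t=0,i=1
  [10] .#.#. => #  t=4,i=11
  [9] .#..# => .  t=0,i=15
  [8] .#... => .  t=3,i=8
  [7] ..### => .  t=2,i=6
  [6] ..##. => #  t=1,i=6
  [5] ..#.# => #  t=0,i=0
  [4] ..#.. => .  t=3,i=7
  [3] ...## => #  t=3,i=10
  [2] ...#. => #  t=3,i=6
  [1] ....# => .  t=4,i=0
  [0] ..... => .  t=4,i=15
  bits 01111001111101011011110001101100 = 2046147692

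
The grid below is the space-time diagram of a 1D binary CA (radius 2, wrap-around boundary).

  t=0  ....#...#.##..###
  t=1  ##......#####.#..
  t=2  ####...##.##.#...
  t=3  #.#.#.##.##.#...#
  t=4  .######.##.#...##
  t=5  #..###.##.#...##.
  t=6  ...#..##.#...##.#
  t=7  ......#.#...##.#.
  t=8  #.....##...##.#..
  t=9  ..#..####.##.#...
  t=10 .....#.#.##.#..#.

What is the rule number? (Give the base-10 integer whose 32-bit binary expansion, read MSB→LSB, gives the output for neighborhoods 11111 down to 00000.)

3479248104

  ##### -> #   bit 31 = 1  t=1,i=10
  ####. -> #   bit 30 = 1  t=1,i=11
  ###.# -> .   bit 29 = 0  t=1,i=12
  ###.. -> .   bit 28 = 0  t=0,i=16
  ##.## -> #   bit 27 = 1  t=2,i=9
  ##.#. -> #   bit 26 = 1  t=1,i=13
  ##..# -> #   bit 25 = 1  t=0,i=12
  ##... -> #   bit 24 = 1  t=0,i=0
  #.### -> .   bit 23 = 0  t=4,i=1
  #.##. -> #   bit 22 = 1  t=0,i=10
  #.#.# -> #   bit 21 = 1  t=3,i=2
  #.#.. -> .   bit 20 = 0  t=1,i=14
  #..## -> .   bit 19 = 0  t=0,i=13
  #..#. -> .   bit 18 = 0  t=8,i=16
  #...# -> .   bit 17 = 0  t=0,i=6
  #.... -> #   bit 16 = 1  t=0,i=1
  .#### -> .   bit 15 = 0  t=1,i=9
  .###. -> .   bit 14 = 0  t=0,i=15
  .##.# -> .   bit 13 = 0  t=2,i=8
  .##.. -> #   bit 12 = 1  t=0,i=11
  .#.## -> #   bit 11 = 1  t=0,i=9
  .#.#. -> #   bit 10 = 1  t=3,i=3
  .#..# -> .   bit 9 = 0  t=1,i=15
  .#... -> .   bit 8 = 0  t=0,i=5
  ..### -> #   bit 7 = 1  t=0,i=14
  ..##. -> #   bit 6 = 1  t=1,i=0
  ..#.# -> #   bit 5 = 1  t=0,i=8
  ..#.. -> .   bit 4 = 0  t=0,i=4
  ...## -> #   bit 3 = 1  t=1,i=7
  ...#. -> .   bit 2 = 0  t=0,i=3
  ....# -> .   bit 1 = 0  t=0,i=2
  ..... -> .   bit 0 = 0  t=1,i=4
  bits 11001111011000010001110011101000 = 3479248104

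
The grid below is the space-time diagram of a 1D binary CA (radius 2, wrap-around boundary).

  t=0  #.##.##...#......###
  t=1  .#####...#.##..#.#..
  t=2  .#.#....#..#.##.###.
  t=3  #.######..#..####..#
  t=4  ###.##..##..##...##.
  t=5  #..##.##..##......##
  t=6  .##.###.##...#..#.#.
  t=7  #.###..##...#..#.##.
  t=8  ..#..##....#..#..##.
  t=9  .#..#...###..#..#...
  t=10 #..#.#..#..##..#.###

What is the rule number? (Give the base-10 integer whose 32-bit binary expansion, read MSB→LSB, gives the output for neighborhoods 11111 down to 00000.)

2329748870

  [31] ##### => #  t=1,i=3
  [30] ####. => .  t=0,i=19
  [29] ###.# => .  t=0,i=0
  [28] ###.. => .  t=1,i=5
  [27] ##.## => #  t=0,i=1
  [26] ##.#. => .  t=7,i=19
  [25] ##..# => #  t=1,i=13
  [24] ##... => .  t=0,i=7
  [23] #.### => #  t=2,i=16
  [22] #.##. => #  t=0,i=2
  [21] #.#.# => .  t=7,i=0
  [20] #.#.. => #  t=1,i=17
  [19] #..## => #  t=3,i=12
  [18] #..#. => #  t=1,i=14
  [17] #...# => .  t=0,i=8
  [16] #.... => #  t=0,i=12
  [15] .#### => .  t=0,i=18
  [14] .###. => .  t=2,i=17
  [13] .##.# => #  t=0,i=3
  [12] .##.. => .  t=0,i=6
  [11] .#.## => .  t=1,i=10
  [10] .#.#. => #  t=1,i=16
  [9] .#..# => .  t=2,i=9
  [8] .#... => #  t=0,i=11
  [7] ..### => #  t=0,i=17
  [6] ..##. => .  t=3,i=19
  [5] ..#.# => .  t=1,i=9
  [4] ..#.. => .  t=0,i=10
  [3] ...## => .  t=0,i=16
  [2] ...#. => #  t=0,i=9
  [1] ....# => #  t=0,i=15
  [0] ..... => .  t=0,i=13
  bits 10001010110111010010010110000110 = 2329748870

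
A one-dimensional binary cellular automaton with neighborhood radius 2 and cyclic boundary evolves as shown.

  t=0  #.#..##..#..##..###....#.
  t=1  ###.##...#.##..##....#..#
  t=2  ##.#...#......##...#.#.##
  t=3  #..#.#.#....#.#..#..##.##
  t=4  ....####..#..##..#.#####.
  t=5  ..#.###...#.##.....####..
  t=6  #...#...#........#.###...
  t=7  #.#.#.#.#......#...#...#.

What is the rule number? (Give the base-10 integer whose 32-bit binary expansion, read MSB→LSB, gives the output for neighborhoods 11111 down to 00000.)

  nb #####: next=#  (t=4,i=21, bit31=1)
  nb ####.: next=#  (t=1,i=1, bit30=1)
  nb ###.#: next=.  (t=1,i=2, bit29=0)
  nb ###..: next=.  (t=0,i=18, bit28=0)
  nb ##.##: next=#  (t=1,i=3, bit27=1)
  nb ##.#.: next=.  (t=2,i=2, bit26=0)
  nb ##..#: next=.  (t=0,i=7, bit25=0)
  nb ##...: next=.  (t=0,i=19, bit24=0)
  nb #.###: next=#  (t=2,i=23, bit23=1)
  nb #.##.: next=.  (t=1,i=4, bit22=0)
  nb #.#.#: next=#  (t=0,i=0, bit21=1)
  nb #.#..: next=#  (t=0,i=2, bit20=1)
  nb #..##: next=#  (t=0,i=4, bit19=1)
  nb #..#.: next=.  (t=0,i=8, bit18=0)
  nb #...#: next=#  (t=1,i=7, bit17=1)
  nb #....: next=.  (t=0,i=20, bit16=0)
  nb .####: next=#  (t=1,i=0, bit15=1)
  nb .###.: next=.  (t=0,i=17, bit14=0)
  nb .##.#: next=#  (t=3,i=21, bit13=1)
  nb .##..: next=.  (t=0,i=6, bit12=0)
  nb .#.##: next=.  (t=1,i=10, bit11=0)
  nb .#.#.: next=#  (t=0,i=1, bit10=1)
  nb .#..#: next=.  (t=0,i=3, bit9=0)
  nb .#...: next=.  (t=2,i=4, bit8=0)
  nb ..###: next=#  (t=0,i=16, bit7=1)
  nb ..##.: next=#  (t=0,i=5, bit6=1)
  nb ..#.#: next=.  (t=0,i=23, bit5=0)
  nb ..#..: next=#  (t=0,i=9, bit4=1)
  nb ...##: next=.  (t=2,i=13, bit3=0)
  nb ...#.: next=.  (t=0,i=22, bit2=0)
  nb ....#: next=#  (t=0,i=21, bit1=1)
  nb .....: next=.  (t=2,i=10, bit0=0)
  bits 11001000101110101010010011010010 = 3367675090

3367675090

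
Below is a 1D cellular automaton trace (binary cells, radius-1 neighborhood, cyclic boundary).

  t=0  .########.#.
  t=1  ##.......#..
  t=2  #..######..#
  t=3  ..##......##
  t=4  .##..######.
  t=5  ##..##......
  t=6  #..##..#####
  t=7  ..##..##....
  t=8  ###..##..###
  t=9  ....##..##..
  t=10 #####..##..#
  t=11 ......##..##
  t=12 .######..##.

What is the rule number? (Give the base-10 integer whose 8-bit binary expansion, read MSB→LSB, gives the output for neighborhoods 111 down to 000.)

  nb ###: next=.  (t=0,i=2, bit7=0)
  nb ##.: next=.  (t=0,i=8, bit6=0)
  nb #.#: next=#  (t=0,i=9, bit5=1)
  nb #..: next=.  (t=0,i=11, bit4=0)
  nb .##: next=#  (t=0,i=1, bit3=1)
  nb .#.: next=.  (t=0,i=10, bit2=0)
  nb ..#: next=#  (t=0,i=0, bit1=1)
  nb ...: next=#  (t=1,i=3, bit0=1)
  bits 00101011 = 43

43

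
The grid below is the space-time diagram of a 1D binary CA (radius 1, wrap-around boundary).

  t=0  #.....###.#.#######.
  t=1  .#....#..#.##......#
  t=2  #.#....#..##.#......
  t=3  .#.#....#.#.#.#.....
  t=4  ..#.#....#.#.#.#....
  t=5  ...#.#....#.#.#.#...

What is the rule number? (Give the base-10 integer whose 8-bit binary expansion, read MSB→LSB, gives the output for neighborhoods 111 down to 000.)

  [7] ### => .  t=0,i=7
  [6] ##. => .  t=0,i=8
  [5] #.# => #  t=0,i=9
  [4] #.. => #  t=0,i=1
  [3] .## => #  t=0,i=6
  [2] .#. => .  t=0,i=0
  [1] ..# => .  t=0,i=5
  [0] ... => .  t=0,i=2
  bits 00111000 = 56

56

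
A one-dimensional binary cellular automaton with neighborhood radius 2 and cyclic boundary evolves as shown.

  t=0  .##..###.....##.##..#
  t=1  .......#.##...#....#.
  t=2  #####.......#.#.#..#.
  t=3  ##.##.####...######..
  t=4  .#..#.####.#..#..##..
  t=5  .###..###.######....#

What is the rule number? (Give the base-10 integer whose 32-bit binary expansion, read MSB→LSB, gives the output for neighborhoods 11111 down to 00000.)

  #####|.  b31=0 t=2,i=2
  ####.|#  b30=1 t=2,i=3
  ###.#|.  b29=0 t=4,i=9
  ###..|#  b28=1 t=0,i=7
  ##.##|.  b27=0 t=0,i=15
  ##.#.|#  b26=1 t=4,i=10
  ##..#|.  b25=0 t=0,i=3
  ##...|.  b24=0 t=0,i=8
  #.###|#  b23=1 t=2,i=0
  #.##.|.  b22=0 t=0,i=1
  #.#.#|#  b21=1 t=2,i=14
  #.#..|#  b20=1 t=2,i=16
  #..##|.  b19=0 t=0,i=4
  #..#.|#  b18=1 t=0,i=19
  #...#|#  b17=1 t=1,i=12
  #....|#  b16=1 t=0,i=9
  .####|#  b15=1 t=2,i=1
  .###.|.  b14=0 t=0,i=6
  .##.#|#  b13=1 t=0,i=14
  .##..|.  b12=0 t=0,i=2
  .#.##|.  b11=0 t=0,i=0
  .#.#.|#  b10=1 t=2,i=13
  .#..#|#  b9=1 t=2,i=17
  .#...|.  b8=0 t=1,i=15
  ..###|.  b7=0 t=0,i=5
  ..##.|.  b6=0 t=0,i=13
  ..#.#|.  b5=0 t=0,i=20
  ..#..|#  b4=1 t=1,i=14
  ...##|.  b3=0 t=0,i=12
  ...#.|.  b2=0 t=1,i=6
  ....#|.  b1=0 t=0,i=11
  .....|#  b0=1 t=0,i=10
  bits 01010100101101111010011000010001 = 1421321745

1421321745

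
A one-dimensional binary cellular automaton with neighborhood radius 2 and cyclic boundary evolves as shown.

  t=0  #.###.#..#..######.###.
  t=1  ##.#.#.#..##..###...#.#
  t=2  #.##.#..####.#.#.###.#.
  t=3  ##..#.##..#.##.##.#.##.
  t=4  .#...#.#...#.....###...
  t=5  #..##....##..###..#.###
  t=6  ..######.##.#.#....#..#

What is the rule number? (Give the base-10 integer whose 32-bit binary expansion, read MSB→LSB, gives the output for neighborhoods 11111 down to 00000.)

3307952711

  [31] ##### => #  t=0,i=14
  [30] ####. => #  t=0,i=16
  [29] ###.# => .  t=0,i=4
  [28] ###.. => .  t=1,i=16
  [27] ##.## => .  t=0,i=18
  [26] ##.#. => #  t=0,i=5
  [25] ##..# => .  t=1,i=12
  [24] ##... => #  t=1,i=17
  [23] #.### => .  t=0,i=2
  [22] #.##. => .  t=2,i=2
  [21] #.#.# => #  t=0,i=0
  [20] #.#.. => .  t=0,i=6
  [19] #..## => #  t=0,i=11
  [18] #..#. => .  t=0,i=8
  [17] #...# => #  t=1,i=18
  [16] #.... => #  t=4,i=13
  [15] .#### => .  t=0,i=13
  [14] .###. => #  t=0,i=3
  [13] .##.# => .  t=2,i=3
  [12] .##.. => #  t=1,i=11
  [11] .#.## => #  t=0,i=1
  [10] .#.#. => .  t=1,i=4
  [9] .#..# => #  t=0,i=7
  [8] .#... => .  t=4,i=2
  [7] ..### => .  t=0,i=12
  [6] ..##. => #  t=1,i=10
  [5] ..#.# => .  t=1,i=20
  [4] ..#.. => .  t=0,i=9
  [3] ...## => .  t=4,i=16
  [2] ...#. => #  t=1,i=19
  [1] ....# => #  t=4,i=15
  [0] ..... => #  t=4,i=14
  bits 11000101001010110101101001000111 = 3307952711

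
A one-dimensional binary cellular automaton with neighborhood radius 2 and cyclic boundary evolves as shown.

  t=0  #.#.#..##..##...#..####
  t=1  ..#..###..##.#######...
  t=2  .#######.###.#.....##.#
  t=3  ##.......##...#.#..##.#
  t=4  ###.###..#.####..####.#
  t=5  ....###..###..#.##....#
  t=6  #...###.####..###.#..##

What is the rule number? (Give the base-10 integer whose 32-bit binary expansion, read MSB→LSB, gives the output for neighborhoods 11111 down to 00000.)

  [31] ##### => .  t=0,i=21
  [30] ####. => .  t=0,i=22
  [29] ###.# => .  t=0,i=0
  [28] ###.. => #  t=1,i=7
  [27] ##.## => .  t=1,i=12
  [26] ##.#. => .  t=0,i=1
  [25] ##..# => .  t=0,i=9
  [24] ##... => #  t=0,i=13
  [23] #.### => #  t=1,i=13
  [22] #.##. => #  t=5,i=16
  [21] #.#.# => #  t=0,i=2
  [20] #.#.. => .  t=0,i=4
  [19] #..## => #  t=0,i=6
  [18] #..#. => .  t=4,i=8
  [17] #...# => #  t=0,i=14
  [16] #.... => .  t=1,i=21
  [15] .#### => .  t=0,i=20
  [14] .###. => #  t=1,i=6
  [13] .##.# => #  t=1,i=11
  [12] .##.. => .  t=0,i=8
  [11] .#.## => #  t=2,i=0
  [10] .#.#. => .  t=0,i=3
  [9] .#..# => #  t=0,i=5
  [8] .#... => #  t=2,i=14
  [7] ..### => #  t=0,i=19
  [6] ..##. => #  t=0,i=7
  [5] ..#.# => #  t=3,i=14
  [4] ..#.. => #  t=0,i=16
  [3] ...## => .  t=2,i=18
  [2] ...#. => #  t=0,i=15
  [1] ....# => .  t=1,i=0
  [0] ..... => #  t=1,i=22
  bits 00010001111010100110101111110101 = 300575733

300575733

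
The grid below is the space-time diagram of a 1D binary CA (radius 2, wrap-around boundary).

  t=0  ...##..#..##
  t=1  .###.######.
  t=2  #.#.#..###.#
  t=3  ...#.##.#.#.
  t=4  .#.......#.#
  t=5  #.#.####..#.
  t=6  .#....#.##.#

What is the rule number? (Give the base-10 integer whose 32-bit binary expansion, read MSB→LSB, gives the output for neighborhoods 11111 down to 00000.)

  #####|#  b31=1 t=1,i=7
  ####.|#  b30=1 t=1,i=9
  ###.#|.  b29=0 t=1,i=3
  ###..|.  b28=0 t=1,i=10
  ##.##|#  b27=1 t=1,i=4
  ##.#.|.  b26=0 t=2,i=1
  ##..#|#  b25=1 t=0,i=5
  ##...|.  b24=0 t=0,i=0
  #.###|.  b23=0 t=1,i=5
  #.##.|.  b22=0 t=2,i=11
  #.#.#|.  b21=0 t=2,i=2
  #.#..|.  b20=0 t=2,i=4
  #..##|#  b19=1 t=0,i=9
  #..#.|#  b18=1 t=0,i=6
  #...#|#  b17=1 t=0,i=1
  #....|.  b16=0 t=3,i=0
  .####|.  b15=0 t=1,i=6
  .###.|#  b14=1 t=1,i=2
  .##.#|.  b13=0 t=2,i=0
  .##..|.  b12=0 t=0,i=4
  .#.##|.  b11=0 t=3,i=4
  .#.#.|#  b10=1 t=2,i=3
  .#..#|#  b9=1 t=0,i=8
  .#...|#  b8=1 t=3,i=11
  ..###|.  b7=0 t=1,i=1
  ..##.|#  b6=1 t=0,i=3
  ..#.#|.  b5=0 t=3,i=3
  ..#..|#  b4=1 t=0,i=7
  ...##|#  b3=1 t=0,i=2
  ...#.|.  b2=0 t=3,i=2
  ....#|#  b1=1 t=3,i=1
  .....|#  b0=1 t=4,i=4
  bits 11001010000011100100011101011011 = 3389933403

3389933403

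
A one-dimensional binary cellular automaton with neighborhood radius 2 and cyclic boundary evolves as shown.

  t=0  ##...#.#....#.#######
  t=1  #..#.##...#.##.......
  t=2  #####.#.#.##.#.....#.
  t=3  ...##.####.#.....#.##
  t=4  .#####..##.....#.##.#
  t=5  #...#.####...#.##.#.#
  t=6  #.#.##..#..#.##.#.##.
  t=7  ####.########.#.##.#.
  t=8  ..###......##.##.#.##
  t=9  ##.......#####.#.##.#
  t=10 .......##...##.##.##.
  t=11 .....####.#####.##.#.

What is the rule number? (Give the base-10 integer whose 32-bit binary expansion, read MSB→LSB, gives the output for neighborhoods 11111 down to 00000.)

  #####|.  b31=0 t=0,i=16
  ####.|#  b30=1 t=0,i=0
  ###.#|#  b29=1 t=2,i=4
  ###..|.  b28=0 t=0,i=1
  ##.##|#  b27=1 t=3,i=5
  ##.#.|.  b26=0 t=2,i=5
  ##..#|#  b25=1 t=4,i=6
  ##...|.  b24=0 t=0,i=2
  #.###|.  b23=0 t=0,i=14
  #.##.|.  b22=0 t=1,i=5
  #.#.#|#  b21=1 t=2,i=6
  #.#..|.  b20=0 t=0,i=7
  #..##|#  b19=1 t=4,i=7
  #..#.|#  b18=1 t=1,i=2
  #...#|#  b17=1 t=0,i=3
  #....|.  b16=0 t=0,i=9
  .####|.  b15=0 t=0,i=15
  .###.|.  b14=0 t=8,i=3
  .##.#|#  b13=1 t=2,i=11
  .##..|#  b12=1 t=1,i=6
  .#.##|#  b11=1 t=0,i=13
  .#.#.|#  b10=1 t=0,i=6
  .#..#|#  b9=1 t=1,i=1
  .#...|.  b8=0 t=0,i=8
  ..###|.  b7=0 t=8,i=2
  ..##.|#  b6=1 t=3,i=3
  ..#.#|#  b5=1 t=0,i=5
  ..#..|#  b4=1 t=1,i=0
  ...##|#  b3=1 t=3,i=2
  ...#.|.  b2=0 t=0,i=4
  ....#|#  b1=1 t=0,i=10
  .....|.  b0=0 t=1,i=16
  bits 01101010001011100011111001111010 = 1781415546

1781415546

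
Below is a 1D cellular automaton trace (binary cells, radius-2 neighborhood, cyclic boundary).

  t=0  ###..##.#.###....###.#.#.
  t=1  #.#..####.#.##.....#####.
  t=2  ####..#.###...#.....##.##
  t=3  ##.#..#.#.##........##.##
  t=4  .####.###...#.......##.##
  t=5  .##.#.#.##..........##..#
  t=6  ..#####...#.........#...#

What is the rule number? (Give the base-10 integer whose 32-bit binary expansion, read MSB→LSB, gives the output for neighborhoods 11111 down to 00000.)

  ##### -> #   bit 31 = 1  t=1,i=21
  ####. -> .   bit 30 = 0  t=1,i=7
  ###.# -> #   bit 29 = 1  t=0,i=19
  ###.. -> #   bit 28 = 1  t=0,i=2
  ##.## -> .   bit 27 = 0  t=2,i=22
  ##.#. -> #   bit 26 = 1  t=0,i=7
  ##..# -> .   bit 25 = 0  t=0,i=3
  ##... -> #   bit 24 = 1  t=0,i=13
  #.### -> #   bit 23 = 1  t=0,i=0
  #.##. -> .   bit 22 = 0  t=1,i=12
  #.#.# -> #   bit 21 = 1  t=0,i=8
  #.#.. -> #   bit 20 = 1  t=1,i=2
  #..## -> .   bit 19 = 0  t=0,i=4
  #..#. -> .   bit 18 = 0  t=2,i=5
  #...# -> .   bit 17 = 0  t=2,i=12
  #.... -> .   bit 16 = 0  t=0,i=14
  .#### -> #   bit 15 = 1  t=1,i=6
  .###. -> .   bit 14 = 0  t=0,i=1
  .##.# -> #   bit 13 = 1  t=0,i=6
  .##.. -> .   bit 12 = 0  t=1,i=13
  .#.## -> .   bit 11 = 0  t=0,i=9
  .#.#. -> #   bit 10 = 1  t=0,i=22
  .#..# -> #   bit 9 = 1  t=1,i=3
  .#... -> .   bit 8 = 0  t=2,i=15
  ..### -> .   bit 7 = 0  t=0,i=17
  ..##. -> #   bit 6 = 1  t=0,i=5
  ..#.# -> #   bit 5 = 1  t=2,i=6
  ..#.. -> .   bit 4 = 0  t=2,i=14
  ...## -> .   bit 3 = 0  t=0,i=16
  ...#. -> .   bit 2 = 0  t=2,i=13
  ....# -> .   bit 1 = 0  t=0,i=15
  ..... -> .   bit 0 = 0  t=1,i=16
  bits 10110101101100001010011001100000 = 3048253024

3048253024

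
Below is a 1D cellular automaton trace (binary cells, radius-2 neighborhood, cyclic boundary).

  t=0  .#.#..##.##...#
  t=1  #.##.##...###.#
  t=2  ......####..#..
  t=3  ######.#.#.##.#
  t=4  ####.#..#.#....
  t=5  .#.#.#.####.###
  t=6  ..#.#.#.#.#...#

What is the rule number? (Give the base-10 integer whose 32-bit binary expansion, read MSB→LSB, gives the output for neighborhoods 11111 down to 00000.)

  #####|#  b31=1 t=3,i=1
  ####.|.  b30=0 t=2,i=8
  ###.#|#  b29=1 t=1,i=12
  ###..|#  b28=1 t=2,i=9
  ##.##|.  b27=0 t=0,i=8
  ##.#.|.  b26=0 t=3,i=6
  ##..#|.  b25=0 t=2,i=10
  ##...|#  b24=1 t=0,i=11
  #.###|.  b23=0 t=3,i=14
  #.##.|.  b22=0 t=0,i=9
  #.#.#|.  b21=0 t=0,i=1
  #.#..|#  b20=1 t=0,i=3
  #..##|#  b19=1 t=0,i=5
  #..#.|#  b18=1 t=2,i=11
  #...#|#  b17=1 t=0,i=12
  #....|#  b16=1 t=2,i=14
  .####|#  b15=1 t=2,i=7
  .###.|.  b14=0 t=1,i=11
  .##.#|.  b13=0 t=0,i=7
  .##..|#  b12=1 t=0,i=10
  .#.##|#  b11=1 t=3,i=10
  .#.#.|#  b10=1 t=0,i=0
  .#..#|.  b9=0 t=0,i=4
  .#...|.  b8=0 t=2,i=13
  ..###|.  b7=0 t=1,i=10
  ..##.|#  b6=1 t=0,i=6
  ..#.#|#  b5=1 t=0,i=14
  ..#..|#  b4=1 t=2,i=12
  ...##|#  b3=1 t=1,i=9
  ...#.|.  b2=0 t=0,i=13
  ....#|#  b1=1 t=2,i=4
  .....|#  b0=1 t=2,i=0
  bits 10110001000111111001110001111011 = 2971638907

2971638907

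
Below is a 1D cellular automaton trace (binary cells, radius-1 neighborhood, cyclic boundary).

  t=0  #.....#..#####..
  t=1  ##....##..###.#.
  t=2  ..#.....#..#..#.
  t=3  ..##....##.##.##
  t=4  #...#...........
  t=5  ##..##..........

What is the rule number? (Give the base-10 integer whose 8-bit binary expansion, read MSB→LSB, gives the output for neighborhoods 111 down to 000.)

  [7] ### => #  t=0,i=10
  [6] ##. => .  t=0,i=13
  [5] #.# => .  t=1,i=13
  [4] #.. => #  t=0,i=1
  [3] .## => .  t=0,i=9
  [2] .#. => #  t=0,i=0
  [1] ..# => .  t=0,i=5
  [0] ... => .  t=0,i=2
  bits 10010100 = 148

148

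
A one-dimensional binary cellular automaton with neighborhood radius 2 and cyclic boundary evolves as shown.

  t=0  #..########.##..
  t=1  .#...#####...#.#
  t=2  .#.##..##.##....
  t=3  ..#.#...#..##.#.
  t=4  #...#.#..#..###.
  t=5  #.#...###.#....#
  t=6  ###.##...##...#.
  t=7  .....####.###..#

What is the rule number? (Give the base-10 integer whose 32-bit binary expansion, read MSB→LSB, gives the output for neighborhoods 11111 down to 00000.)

3306568201

  #####|#  b31=1 t=0,i=5
  ####.|#  b30=1 t=0,i=9
  ###.#|.  b29=0 t=0,i=10
  ###..|.  b28=0 t=1,i=9
  ##.##|.  b27=0 t=0,i=11
  ##.#.|#  b26=1 t=3,i=13
  ##..#|.  b25=0 t=0,i=14
  ##...|#  b24=1 t=1,i=10
  #.###|.  b23=0 t=6,i=0
  #.##.|.  b22=0 t=0,i=12
  #.#.#|.  b21=0 t=1,i=15
  #.#..|#  b20=1 t=1,i=1
  #..##|.  b19=0 t=0,i=2
  #..#.|#  b18=1 t=0,i=15
  #...#|#  b17=1 t=1,i=3
  #....|.  b16=0 t=2,i=13
  .####|.  b15=0 t=0,i=4
  .###.|.  b14=0 t=4,i=13
  .##.#|#  b13=1 t=2,i=8
  .##..|#  b12=1 t=0,i=13
  .#.##|#  b11=1 t=2,i=2
  .#.#.|.  b10=0 t=1,i=0
  .#..#|#  b9=1 t=0,i=1
  .#...|.  b8=0 t=1,i=2
  ..###|.  b7=0 t=0,i=3
  ..##.|.  b6=0 t=2,i=7
  ..#.#|.  b5=0 t=1,i=13
  ..#..|.  b4=0 t=0,i=0
  ...##|#  b3=1 t=1,i=4
  ...#.|.  b2=0 t=1,i=12
  ....#|.  b1=0 t=2,i=15
  .....|#  b0=1 t=2,i=14
  bits 11000101000101100011101000001001 = 3306568201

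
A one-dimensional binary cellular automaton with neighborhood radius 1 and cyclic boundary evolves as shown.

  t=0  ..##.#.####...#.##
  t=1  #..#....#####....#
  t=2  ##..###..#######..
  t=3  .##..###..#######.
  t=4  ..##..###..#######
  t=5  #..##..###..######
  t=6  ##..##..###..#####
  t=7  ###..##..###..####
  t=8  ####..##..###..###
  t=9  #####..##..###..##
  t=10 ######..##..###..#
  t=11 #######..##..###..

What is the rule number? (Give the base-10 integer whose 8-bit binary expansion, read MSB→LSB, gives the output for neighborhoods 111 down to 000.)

  ###|#  b7=1 t=0,i=8
  ##.|#  b6=1 t=0,i=3
  #.#|.  b5=0 t=0,i=4
  #..|#  b4=1 t=0,i=0
  .##|.  b3=0 t=0,i=2
  .#.|.  b2=0 t=0,i=5
  ..#|.  b1=0 t=0,i=1
  ...|#  b0=1 t=0,i=12
  bits 11010001 = 209

209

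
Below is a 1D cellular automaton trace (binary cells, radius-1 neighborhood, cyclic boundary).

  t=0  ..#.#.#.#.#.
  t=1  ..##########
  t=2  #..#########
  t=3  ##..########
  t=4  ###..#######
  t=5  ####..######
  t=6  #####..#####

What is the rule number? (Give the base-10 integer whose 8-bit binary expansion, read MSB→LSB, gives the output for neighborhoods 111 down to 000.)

244

  ###|#  b7=1 t=1,i=3
  ##.|#  b6=1 t=1,i=11
  #.#|#  b5=1 t=0,i=3
  #..|#  b4=1 t=0,i=11
  .##|.  b3=0 t=1,i=2
  .#.|#  b2=1 t=0,i=2
  ..#|.  b1=0 t=0,i=1
  ...|.  b0=0 t=0,i=0
  bits 11110100 = 244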